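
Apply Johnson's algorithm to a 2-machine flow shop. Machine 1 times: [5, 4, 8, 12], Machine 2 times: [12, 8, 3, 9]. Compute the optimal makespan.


Apply Johnson's rule:
  Group 1 (a <= b): [(2, 4, 8), (1, 5, 12)]
  Group 2 (a > b): [(4, 12, 9), (3, 8, 3)]
Optimal job order: [2, 1, 4, 3]
Schedule:
  Job 2: M1 done at 4, M2 done at 12
  Job 1: M1 done at 9, M2 done at 24
  Job 4: M1 done at 21, M2 done at 33
  Job 3: M1 done at 29, M2 done at 36
Makespan = 36

36


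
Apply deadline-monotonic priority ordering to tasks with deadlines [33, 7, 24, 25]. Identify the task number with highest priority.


Sort tasks by relative deadline (ascending):
  Task 2: deadline = 7
  Task 3: deadline = 24
  Task 4: deadline = 25
  Task 1: deadline = 33
Priority order (highest first): [2, 3, 4, 1]
Highest priority task = 2

2


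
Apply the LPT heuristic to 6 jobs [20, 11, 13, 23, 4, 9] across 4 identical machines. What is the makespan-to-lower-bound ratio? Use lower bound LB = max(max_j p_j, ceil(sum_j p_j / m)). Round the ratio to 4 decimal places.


LPT order: [23, 20, 13, 11, 9, 4]
Machine loads after assignment: [23, 20, 17, 20]
LPT makespan = 23
Lower bound = max(max_job, ceil(total/4)) = max(23, 20) = 23
Ratio = 23 / 23 = 1.0

1.0


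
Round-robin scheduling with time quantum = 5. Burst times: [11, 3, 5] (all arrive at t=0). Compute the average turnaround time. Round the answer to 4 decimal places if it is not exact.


Time quantum = 5
Execution trace:
  J1 runs 5 units, time = 5
  J2 runs 3 units, time = 8
  J3 runs 5 units, time = 13
  J1 runs 5 units, time = 18
  J1 runs 1 units, time = 19
Finish times: [19, 8, 13]
Average turnaround = 40/3 = 13.3333

13.3333


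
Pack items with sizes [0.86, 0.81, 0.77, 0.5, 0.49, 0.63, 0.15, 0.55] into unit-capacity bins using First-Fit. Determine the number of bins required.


Place items sequentially using First-Fit:
  Item 0.86 -> new Bin 1
  Item 0.81 -> new Bin 2
  Item 0.77 -> new Bin 3
  Item 0.5 -> new Bin 4
  Item 0.49 -> Bin 4 (now 0.99)
  Item 0.63 -> new Bin 5
  Item 0.15 -> Bin 2 (now 0.96)
  Item 0.55 -> new Bin 6
Total bins used = 6

6


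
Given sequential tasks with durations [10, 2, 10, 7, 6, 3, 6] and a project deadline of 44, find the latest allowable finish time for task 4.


LF(activity 4) = deadline - sum of successor durations
Successors: activities 5 through 7 with durations [6, 3, 6]
Sum of successor durations = 15
LF = 44 - 15 = 29

29


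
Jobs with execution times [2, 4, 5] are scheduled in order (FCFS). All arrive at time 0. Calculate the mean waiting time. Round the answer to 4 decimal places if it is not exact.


FCFS order (as given): [2, 4, 5]
Waiting times:
  Job 1: wait = 0
  Job 2: wait = 2
  Job 3: wait = 6
Sum of waiting times = 8
Average waiting time = 8/3 = 2.6667

2.6667


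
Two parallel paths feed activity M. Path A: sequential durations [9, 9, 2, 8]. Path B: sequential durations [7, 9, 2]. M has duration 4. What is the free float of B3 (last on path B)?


ES(B3) = sum of predecessors on chain B = 16
EF(B3) = ES + duration = 16 + 2 = 18
Successor of B3 is M. ES(M) = max(sum(A), sum(B)) = max(28, 18) = 28
Free float = ES(successor) - EF(current) = 28 - 18 = 10

10


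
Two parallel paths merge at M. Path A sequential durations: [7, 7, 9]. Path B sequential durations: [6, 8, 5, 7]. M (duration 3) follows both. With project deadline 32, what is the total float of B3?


Forward pass: ES(B3) = sum of predecessors on chain B = 14
EF = ES + duration = 14 + 5 = 19
Backward pass: LF(M) = deadline = 32; LS(M) = 32 - 3 = 29
LF(B3) = LS(M) - sum(successors on chain B) = 29 - 7 = 22
LS = LF - duration = 22 - 5 = 17
Total float = LS - ES = 17 - 14 = 3

3


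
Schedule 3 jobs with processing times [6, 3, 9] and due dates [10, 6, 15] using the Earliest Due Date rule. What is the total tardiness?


Sort by due date (EDD order): [(3, 6), (6, 10), (9, 15)]
Compute completion times and tardiness:
  Job 1: p=3, d=6, C=3, tardiness=max(0,3-6)=0
  Job 2: p=6, d=10, C=9, tardiness=max(0,9-10)=0
  Job 3: p=9, d=15, C=18, tardiness=max(0,18-15)=3
Total tardiness = 3

3


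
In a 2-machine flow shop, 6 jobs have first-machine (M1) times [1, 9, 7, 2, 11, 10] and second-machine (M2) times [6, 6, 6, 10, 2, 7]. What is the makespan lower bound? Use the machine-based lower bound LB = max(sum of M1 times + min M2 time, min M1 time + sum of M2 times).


LB1 = sum(M1 times) + min(M2 times) = 40 + 2 = 42
LB2 = min(M1 times) + sum(M2 times) = 1 + 37 = 38
Lower bound = max(LB1, LB2) = max(42, 38) = 42

42


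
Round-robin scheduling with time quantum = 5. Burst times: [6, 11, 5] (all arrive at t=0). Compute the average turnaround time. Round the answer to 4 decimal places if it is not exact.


Time quantum = 5
Execution trace:
  J1 runs 5 units, time = 5
  J2 runs 5 units, time = 10
  J3 runs 5 units, time = 15
  J1 runs 1 units, time = 16
  J2 runs 5 units, time = 21
  J2 runs 1 units, time = 22
Finish times: [16, 22, 15]
Average turnaround = 53/3 = 17.6667

17.6667


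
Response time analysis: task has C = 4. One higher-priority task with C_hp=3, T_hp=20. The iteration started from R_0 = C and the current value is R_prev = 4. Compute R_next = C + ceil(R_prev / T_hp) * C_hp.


R_next = C + ceil(R_prev / T_hp) * C_hp
ceil(4 / 20) = ceil(0.2) = 1
Interference = 1 * 3 = 3
R_next = 4 + 3 = 7

7


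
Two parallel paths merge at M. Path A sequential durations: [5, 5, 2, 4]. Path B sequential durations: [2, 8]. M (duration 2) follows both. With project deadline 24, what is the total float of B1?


Forward pass: ES(B1) = sum of predecessors on chain B = 0
EF = ES + duration = 0 + 2 = 2
Backward pass: LF(M) = deadline = 24; LS(M) = 24 - 2 = 22
LF(B1) = LS(M) - sum(successors on chain B) = 22 - 8 = 14
LS = LF - duration = 14 - 2 = 12
Total float = LS - ES = 12 - 0 = 12

12


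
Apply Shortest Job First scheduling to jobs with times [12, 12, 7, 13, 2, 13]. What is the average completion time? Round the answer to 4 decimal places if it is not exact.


SJF order (ascending): [2, 7, 12, 12, 13, 13]
Completion times:
  Job 1: burst=2, C=2
  Job 2: burst=7, C=9
  Job 3: burst=12, C=21
  Job 4: burst=12, C=33
  Job 5: burst=13, C=46
  Job 6: burst=13, C=59
Average completion = 170/6 = 28.3333

28.3333


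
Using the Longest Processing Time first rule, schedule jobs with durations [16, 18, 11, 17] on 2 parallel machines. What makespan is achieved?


Sort jobs in decreasing order (LPT): [18, 17, 16, 11]
Assign each job to the least loaded machine:
  Machine 1: jobs [18, 11], load = 29
  Machine 2: jobs [17, 16], load = 33
Makespan = max load = 33

33


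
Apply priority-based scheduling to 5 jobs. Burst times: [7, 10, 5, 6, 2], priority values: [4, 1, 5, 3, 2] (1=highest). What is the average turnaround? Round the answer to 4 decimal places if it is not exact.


Sort by priority (ascending = highest first):
Order: [(1, 10), (2, 2), (3, 6), (4, 7), (5, 5)]
Completion times:
  Priority 1, burst=10, C=10
  Priority 2, burst=2, C=12
  Priority 3, burst=6, C=18
  Priority 4, burst=7, C=25
  Priority 5, burst=5, C=30
Average turnaround = 95/5 = 19.0

19.0


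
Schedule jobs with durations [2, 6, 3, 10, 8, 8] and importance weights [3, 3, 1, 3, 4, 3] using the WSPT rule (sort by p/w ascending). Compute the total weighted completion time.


Compute p/w ratios and sort ascending (WSPT): [(2, 3), (6, 3), (8, 4), (8, 3), (3, 1), (10, 3)]
Compute weighted completion times:
  Job (p=2,w=3): C=2, w*C=3*2=6
  Job (p=6,w=3): C=8, w*C=3*8=24
  Job (p=8,w=4): C=16, w*C=4*16=64
  Job (p=8,w=3): C=24, w*C=3*24=72
  Job (p=3,w=1): C=27, w*C=1*27=27
  Job (p=10,w=3): C=37, w*C=3*37=111
Total weighted completion time = 304

304


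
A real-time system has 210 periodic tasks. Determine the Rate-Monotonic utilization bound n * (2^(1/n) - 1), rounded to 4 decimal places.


Compute 2^(1/210) = 1.0033061542
Subtract 1: 1.0033061542 - 1 = 0.0033061542
Multiply by n: 210 * 0.0033061542 = 0.6942923820
Round to 4 dp: 0.6943

0.6943


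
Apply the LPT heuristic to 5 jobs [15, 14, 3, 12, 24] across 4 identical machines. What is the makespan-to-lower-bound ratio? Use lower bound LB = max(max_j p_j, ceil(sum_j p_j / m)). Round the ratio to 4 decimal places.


LPT order: [24, 15, 14, 12, 3]
Machine loads after assignment: [24, 15, 14, 15]
LPT makespan = 24
Lower bound = max(max_job, ceil(total/4)) = max(24, 17) = 24
Ratio = 24 / 24 = 1.0

1.0


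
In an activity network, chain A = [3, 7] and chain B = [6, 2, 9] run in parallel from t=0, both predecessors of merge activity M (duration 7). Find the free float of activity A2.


ES(A2) = sum of predecessors on chain A = 3
EF(A2) = ES + duration = 3 + 7 = 10
Successor of A2 is M. ES(M) = max(sum(A), sum(B)) = max(10, 17) = 17
Free float = ES(successor) - EF(current) = 17 - 10 = 7

7


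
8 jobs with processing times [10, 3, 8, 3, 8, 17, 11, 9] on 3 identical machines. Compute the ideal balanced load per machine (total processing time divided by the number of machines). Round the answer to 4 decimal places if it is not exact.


Total processing time = 10 + 3 + 8 + 3 + 8 + 17 + 11 + 9 = 69
Number of machines = 3
Ideal balanced load = 69 / 3 = 23.0

23.0


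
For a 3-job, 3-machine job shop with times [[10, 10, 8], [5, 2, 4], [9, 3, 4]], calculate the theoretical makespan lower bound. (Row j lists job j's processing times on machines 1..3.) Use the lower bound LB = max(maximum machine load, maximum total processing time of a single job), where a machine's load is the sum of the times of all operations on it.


Machine loads:
  Machine 1: 10 + 5 + 9 = 24
  Machine 2: 10 + 2 + 3 = 15
  Machine 3: 8 + 4 + 4 = 16
Max machine load = 24
Job totals:
  Job 1: 28
  Job 2: 11
  Job 3: 16
Max job total = 28
Lower bound = max(24, 28) = 28

28


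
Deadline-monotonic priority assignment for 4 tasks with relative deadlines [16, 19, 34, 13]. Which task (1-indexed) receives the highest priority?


Sort tasks by relative deadline (ascending):
  Task 4: deadline = 13
  Task 1: deadline = 16
  Task 2: deadline = 19
  Task 3: deadline = 34
Priority order (highest first): [4, 1, 2, 3]
Highest priority task = 4

4


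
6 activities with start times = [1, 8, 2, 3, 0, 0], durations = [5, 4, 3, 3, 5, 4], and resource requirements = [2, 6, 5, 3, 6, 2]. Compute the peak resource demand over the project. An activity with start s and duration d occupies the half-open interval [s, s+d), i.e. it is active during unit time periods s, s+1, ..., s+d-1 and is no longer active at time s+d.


Each activity i is active on [start_i, start_i + duration_i).
Compute total resource usage per time slot:
  t=0: active resources = [6, 2], total = 8
  t=1: active resources = [2, 6, 2], total = 10
  t=2: active resources = [2, 5, 6, 2], total = 15
  t=3: active resources = [2, 5, 3, 6, 2], total = 18
  t=4: active resources = [2, 5, 3, 6], total = 16
  t=5: active resources = [2, 3], total = 5
  t=6: active resources = [], total = 0
  t=7: active resources = [], total = 0
  t=8: active resources = [6], total = 6
  t=9: active resources = [6], total = 6
  t=10: active resources = [6], total = 6
  t=11: active resources = [6], total = 6
Peak resource demand = 18

18


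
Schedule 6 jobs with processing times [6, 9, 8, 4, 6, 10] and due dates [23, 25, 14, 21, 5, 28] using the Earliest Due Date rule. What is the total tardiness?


Sort by due date (EDD order): [(6, 5), (8, 14), (4, 21), (6, 23), (9, 25), (10, 28)]
Compute completion times and tardiness:
  Job 1: p=6, d=5, C=6, tardiness=max(0,6-5)=1
  Job 2: p=8, d=14, C=14, tardiness=max(0,14-14)=0
  Job 3: p=4, d=21, C=18, tardiness=max(0,18-21)=0
  Job 4: p=6, d=23, C=24, tardiness=max(0,24-23)=1
  Job 5: p=9, d=25, C=33, tardiness=max(0,33-25)=8
  Job 6: p=10, d=28, C=43, tardiness=max(0,43-28)=15
Total tardiness = 25

25


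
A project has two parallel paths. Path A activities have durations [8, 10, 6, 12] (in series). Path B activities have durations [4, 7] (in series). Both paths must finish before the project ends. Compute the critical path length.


Path A total = 8 + 10 + 6 + 12 = 36
Path B total = 4 + 7 = 11
Critical path = longest path = max(36, 11) = 36

36


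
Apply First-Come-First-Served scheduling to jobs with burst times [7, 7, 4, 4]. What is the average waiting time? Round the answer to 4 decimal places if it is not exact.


FCFS order (as given): [7, 7, 4, 4]
Waiting times:
  Job 1: wait = 0
  Job 2: wait = 7
  Job 3: wait = 14
  Job 4: wait = 18
Sum of waiting times = 39
Average waiting time = 39/4 = 9.75

9.75


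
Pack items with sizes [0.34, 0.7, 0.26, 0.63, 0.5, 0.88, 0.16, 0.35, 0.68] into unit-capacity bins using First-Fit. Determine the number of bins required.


Place items sequentially using First-Fit:
  Item 0.34 -> new Bin 1
  Item 0.7 -> new Bin 2
  Item 0.26 -> Bin 1 (now 0.6)
  Item 0.63 -> new Bin 3
  Item 0.5 -> new Bin 4
  Item 0.88 -> new Bin 5
  Item 0.16 -> Bin 1 (now 0.76)
  Item 0.35 -> Bin 3 (now 0.98)
  Item 0.68 -> new Bin 6
Total bins used = 6

6


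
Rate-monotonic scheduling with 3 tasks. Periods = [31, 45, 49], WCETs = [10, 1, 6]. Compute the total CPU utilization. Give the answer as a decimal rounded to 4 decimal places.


Compute individual utilizations (exact fractions):
  Task 1: C/T = 10/31 (approx. 0.3226)
  Task 2: C/T = 1/45 (approx. 0.0222)
  Task 3: C/T = 6/49 (approx. 0.1224)
Total utilization U = 10/31 + 1/45 + 6/49 = 31939/68355
Rounded to 4 decimal places: U = 0.4673
RM (Liu & Layland) bound for 3 tasks = 0.779763; compare with U = 31939/68355 (approx. 0.467252)
U <= bound, so schedulable by RM sufficient condition.

0.4673


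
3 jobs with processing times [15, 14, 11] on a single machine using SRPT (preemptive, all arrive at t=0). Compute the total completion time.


Since all jobs arrive at t=0, SRPT equals SPT ordering.
SPT order: [11, 14, 15]
Completion times:
  Job 1: p=11, C=11
  Job 2: p=14, C=25
  Job 3: p=15, C=40
Total completion time = 11 + 25 + 40 = 76

76


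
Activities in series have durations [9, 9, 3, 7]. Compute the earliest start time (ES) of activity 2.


Activity 2 starts after activities 1 through 1 complete.
Predecessor durations: [9]
ES = 9 = 9

9


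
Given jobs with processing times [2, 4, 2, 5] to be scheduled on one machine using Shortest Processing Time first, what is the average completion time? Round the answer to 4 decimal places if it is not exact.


Sort jobs by processing time (SPT order): [2, 2, 4, 5]
Compute completion times sequentially:
  Job 1: processing = 2, completes at 2
  Job 2: processing = 2, completes at 4
  Job 3: processing = 4, completes at 8
  Job 4: processing = 5, completes at 13
Sum of completion times = 27
Average completion time = 27/4 = 6.75

6.75


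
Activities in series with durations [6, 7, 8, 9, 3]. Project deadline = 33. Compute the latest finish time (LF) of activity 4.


LF(activity 4) = deadline - sum of successor durations
Successors: activities 5 through 5 with durations [3]
Sum of successor durations = 3
LF = 33 - 3 = 30

30


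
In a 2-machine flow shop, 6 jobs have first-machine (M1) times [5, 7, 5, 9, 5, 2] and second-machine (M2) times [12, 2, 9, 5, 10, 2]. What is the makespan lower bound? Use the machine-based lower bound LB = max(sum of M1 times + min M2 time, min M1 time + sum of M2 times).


LB1 = sum(M1 times) + min(M2 times) = 33 + 2 = 35
LB2 = min(M1 times) + sum(M2 times) = 2 + 40 = 42
Lower bound = max(LB1, LB2) = max(35, 42) = 42

42


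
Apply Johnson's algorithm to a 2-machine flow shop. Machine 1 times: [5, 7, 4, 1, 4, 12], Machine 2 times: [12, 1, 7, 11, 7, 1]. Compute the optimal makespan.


Apply Johnson's rule:
  Group 1 (a <= b): [(4, 1, 11), (3, 4, 7), (5, 4, 7), (1, 5, 12)]
  Group 2 (a > b): [(2, 7, 1), (6, 12, 1)]
Optimal job order: [4, 3, 5, 1, 2, 6]
Schedule:
  Job 4: M1 done at 1, M2 done at 12
  Job 3: M1 done at 5, M2 done at 19
  Job 5: M1 done at 9, M2 done at 26
  Job 1: M1 done at 14, M2 done at 38
  Job 2: M1 done at 21, M2 done at 39
  Job 6: M1 done at 33, M2 done at 40
Makespan = 40

40


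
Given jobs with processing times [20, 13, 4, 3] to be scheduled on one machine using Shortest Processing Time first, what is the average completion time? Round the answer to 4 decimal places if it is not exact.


Sort jobs by processing time (SPT order): [3, 4, 13, 20]
Compute completion times sequentially:
  Job 1: processing = 3, completes at 3
  Job 2: processing = 4, completes at 7
  Job 3: processing = 13, completes at 20
  Job 4: processing = 20, completes at 40
Sum of completion times = 70
Average completion time = 70/4 = 17.5

17.5


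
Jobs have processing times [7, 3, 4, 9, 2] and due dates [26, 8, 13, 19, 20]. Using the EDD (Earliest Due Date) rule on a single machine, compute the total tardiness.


Sort by due date (EDD order): [(3, 8), (4, 13), (9, 19), (2, 20), (7, 26)]
Compute completion times and tardiness:
  Job 1: p=3, d=8, C=3, tardiness=max(0,3-8)=0
  Job 2: p=4, d=13, C=7, tardiness=max(0,7-13)=0
  Job 3: p=9, d=19, C=16, tardiness=max(0,16-19)=0
  Job 4: p=2, d=20, C=18, tardiness=max(0,18-20)=0
  Job 5: p=7, d=26, C=25, tardiness=max(0,25-26)=0
Total tardiness = 0

0


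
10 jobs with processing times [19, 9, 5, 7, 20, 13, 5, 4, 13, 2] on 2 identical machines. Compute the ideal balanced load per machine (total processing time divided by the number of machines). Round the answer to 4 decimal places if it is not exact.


Total processing time = 19 + 9 + 5 + 7 + 20 + 13 + 5 + 4 + 13 + 2 = 97
Number of machines = 2
Ideal balanced load = 97 / 2 = 48.5

48.5


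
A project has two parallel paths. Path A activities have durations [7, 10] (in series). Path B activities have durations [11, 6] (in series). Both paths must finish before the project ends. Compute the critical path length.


Path A total = 7 + 10 = 17
Path B total = 11 + 6 = 17
Critical path = longest path = max(17, 17) = 17

17


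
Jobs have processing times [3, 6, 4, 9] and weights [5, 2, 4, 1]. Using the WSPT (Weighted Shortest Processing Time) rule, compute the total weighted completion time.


Compute p/w ratios and sort ascending (WSPT): [(3, 5), (4, 4), (6, 2), (9, 1)]
Compute weighted completion times:
  Job (p=3,w=5): C=3, w*C=5*3=15
  Job (p=4,w=4): C=7, w*C=4*7=28
  Job (p=6,w=2): C=13, w*C=2*13=26
  Job (p=9,w=1): C=22, w*C=1*22=22
Total weighted completion time = 91

91


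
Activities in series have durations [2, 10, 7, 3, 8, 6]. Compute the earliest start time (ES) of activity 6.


Activity 6 starts after activities 1 through 5 complete.
Predecessor durations: [2, 10, 7, 3, 8]
ES = 2 + 10 + 7 + 3 + 8 = 30

30


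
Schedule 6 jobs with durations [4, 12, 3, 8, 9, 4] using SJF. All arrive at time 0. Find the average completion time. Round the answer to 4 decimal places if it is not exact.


SJF order (ascending): [3, 4, 4, 8, 9, 12]
Completion times:
  Job 1: burst=3, C=3
  Job 2: burst=4, C=7
  Job 3: burst=4, C=11
  Job 4: burst=8, C=19
  Job 5: burst=9, C=28
  Job 6: burst=12, C=40
Average completion = 108/6 = 18.0

18.0


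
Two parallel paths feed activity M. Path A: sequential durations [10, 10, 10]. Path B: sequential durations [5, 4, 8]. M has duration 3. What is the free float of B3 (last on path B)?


ES(B3) = sum of predecessors on chain B = 9
EF(B3) = ES + duration = 9 + 8 = 17
Successor of B3 is M. ES(M) = max(sum(A), sum(B)) = max(30, 17) = 30
Free float = ES(successor) - EF(current) = 30 - 17 = 13

13


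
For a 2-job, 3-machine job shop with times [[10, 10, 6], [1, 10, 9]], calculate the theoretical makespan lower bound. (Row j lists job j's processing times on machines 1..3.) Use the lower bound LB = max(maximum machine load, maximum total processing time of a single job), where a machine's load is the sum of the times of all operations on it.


Machine loads:
  Machine 1: 10 + 1 = 11
  Machine 2: 10 + 10 = 20
  Machine 3: 6 + 9 = 15
Max machine load = 20
Job totals:
  Job 1: 26
  Job 2: 20
Max job total = 26
Lower bound = max(20, 26) = 26

26


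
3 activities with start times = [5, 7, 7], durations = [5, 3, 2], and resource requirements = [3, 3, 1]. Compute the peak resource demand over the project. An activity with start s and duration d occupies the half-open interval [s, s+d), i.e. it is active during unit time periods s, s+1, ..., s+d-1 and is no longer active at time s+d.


Each activity i is active on [start_i, start_i + duration_i).
Compute total resource usage per time slot:
  t=0: active resources = [], total = 0
  t=1: active resources = [], total = 0
  t=2: active resources = [], total = 0
  t=3: active resources = [], total = 0
  t=4: active resources = [], total = 0
  t=5: active resources = [3], total = 3
  t=6: active resources = [3], total = 3
  t=7: active resources = [3, 3, 1], total = 7
  t=8: active resources = [3, 3, 1], total = 7
  t=9: active resources = [3, 3], total = 6
Peak resource demand = 7

7


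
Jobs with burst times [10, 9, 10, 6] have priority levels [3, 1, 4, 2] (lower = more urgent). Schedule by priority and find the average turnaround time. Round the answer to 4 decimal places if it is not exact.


Sort by priority (ascending = highest first):
Order: [(1, 9), (2, 6), (3, 10), (4, 10)]
Completion times:
  Priority 1, burst=9, C=9
  Priority 2, burst=6, C=15
  Priority 3, burst=10, C=25
  Priority 4, burst=10, C=35
Average turnaround = 84/4 = 21.0

21.0


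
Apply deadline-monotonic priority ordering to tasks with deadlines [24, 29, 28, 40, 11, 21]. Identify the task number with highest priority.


Sort tasks by relative deadline (ascending):
  Task 5: deadline = 11
  Task 6: deadline = 21
  Task 1: deadline = 24
  Task 3: deadline = 28
  Task 2: deadline = 29
  Task 4: deadline = 40
Priority order (highest first): [5, 6, 1, 3, 2, 4]
Highest priority task = 5

5


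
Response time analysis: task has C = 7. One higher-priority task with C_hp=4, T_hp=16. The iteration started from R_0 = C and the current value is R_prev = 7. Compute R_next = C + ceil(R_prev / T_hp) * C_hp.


R_next = C + ceil(R_prev / T_hp) * C_hp
ceil(7 / 16) = ceil(0.4375) = 1
Interference = 1 * 4 = 4
R_next = 7 + 4 = 11

11


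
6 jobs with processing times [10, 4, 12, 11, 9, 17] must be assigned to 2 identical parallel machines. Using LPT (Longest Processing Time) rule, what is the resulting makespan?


Sort jobs in decreasing order (LPT): [17, 12, 11, 10, 9, 4]
Assign each job to the least loaded machine:
  Machine 1: jobs [17, 10, 4], load = 31
  Machine 2: jobs [12, 11, 9], load = 32
Makespan = max load = 32

32


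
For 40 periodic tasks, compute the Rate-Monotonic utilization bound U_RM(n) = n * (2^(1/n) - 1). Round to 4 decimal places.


Compute 2^(1/40) = 1.0174796921
Subtract 1: 1.0174796921 - 1 = 0.0174796921
Multiply by n: 40 * 0.0174796921 = 0.6991876840
Round to 4 dp: 0.6992

0.6992


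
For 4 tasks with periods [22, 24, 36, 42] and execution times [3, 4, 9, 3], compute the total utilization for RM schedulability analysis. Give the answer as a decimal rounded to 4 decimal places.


Compute individual utilizations (exact fractions):
  Task 1: C/T = 3/22 (approx. 0.1364)
  Task 2: C/T = 4/24 = 1/6 (approx. 0.1667)
  Task 3: C/T = 9/36 = 1/4 (approx. 0.25)
  Task 4: C/T = 3/42 = 1/14 (approx. 0.0714)
Total utilization U = 3/22 + 1/6 + 1/4 + 1/14 = 577/924
Rounded to 4 decimal places: U = 0.6245
RM (Liu & Layland) bound for 4 tasks = 0.756828; compare with U = 577/924 (approx. 0.624459)
U <= bound, so schedulable by RM sufficient condition.

0.6245


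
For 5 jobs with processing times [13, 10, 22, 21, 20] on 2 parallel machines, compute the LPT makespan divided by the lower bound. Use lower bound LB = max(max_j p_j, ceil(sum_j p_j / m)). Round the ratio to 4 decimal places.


LPT order: [22, 21, 20, 13, 10]
Machine loads after assignment: [45, 41]
LPT makespan = 45
Lower bound = max(max_job, ceil(total/2)) = max(22, 43) = 43
Ratio = 45 / 43 = 1.0465

1.0465


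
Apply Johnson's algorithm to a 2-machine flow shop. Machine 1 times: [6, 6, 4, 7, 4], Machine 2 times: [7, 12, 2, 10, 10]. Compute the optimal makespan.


Apply Johnson's rule:
  Group 1 (a <= b): [(5, 4, 10), (1, 6, 7), (2, 6, 12), (4, 7, 10)]
  Group 2 (a > b): [(3, 4, 2)]
Optimal job order: [5, 1, 2, 4, 3]
Schedule:
  Job 5: M1 done at 4, M2 done at 14
  Job 1: M1 done at 10, M2 done at 21
  Job 2: M1 done at 16, M2 done at 33
  Job 4: M1 done at 23, M2 done at 43
  Job 3: M1 done at 27, M2 done at 45
Makespan = 45

45


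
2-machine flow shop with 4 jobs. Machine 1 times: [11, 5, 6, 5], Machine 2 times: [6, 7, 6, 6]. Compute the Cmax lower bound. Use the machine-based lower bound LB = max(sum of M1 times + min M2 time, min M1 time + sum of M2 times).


LB1 = sum(M1 times) + min(M2 times) = 27 + 6 = 33
LB2 = min(M1 times) + sum(M2 times) = 5 + 25 = 30
Lower bound = max(LB1, LB2) = max(33, 30) = 33

33


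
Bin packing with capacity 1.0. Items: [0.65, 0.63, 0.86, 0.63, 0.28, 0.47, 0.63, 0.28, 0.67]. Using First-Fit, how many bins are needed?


Place items sequentially using First-Fit:
  Item 0.65 -> new Bin 1
  Item 0.63 -> new Bin 2
  Item 0.86 -> new Bin 3
  Item 0.63 -> new Bin 4
  Item 0.28 -> Bin 1 (now 0.93)
  Item 0.47 -> new Bin 5
  Item 0.63 -> new Bin 6
  Item 0.28 -> Bin 2 (now 0.91)
  Item 0.67 -> new Bin 7
Total bins used = 7

7


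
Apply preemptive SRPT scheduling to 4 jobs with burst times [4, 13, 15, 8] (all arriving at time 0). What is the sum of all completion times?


Since all jobs arrive at t=0, SRPT equals SPT ordering.
SPT order: [4, 8, 13, 15]
Completion times:
  Job 1: p=4, C=4
  Job 2: p=8, C=12
  Job 3: p=13, C=25
  Job 4: p=15, C=40
Total completion time = 4 + 12 + 25 + 40 = 81

81


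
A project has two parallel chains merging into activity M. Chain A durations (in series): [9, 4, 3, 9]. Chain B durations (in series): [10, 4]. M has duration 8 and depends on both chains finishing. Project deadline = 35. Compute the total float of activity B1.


Forward pass: ES(B1) = sum of predecessors on chain B = 0
EF = ES + duration = 0 + 10 = 10
Backward pass: LF(M) = deadline = 35; LS(M) = 35 - 8 = 27
LF(B1) = LS(M) - sum(successors on chain B) = 27 - 4 = 23
LS = LF - duration = 23 - 10 = 13
Total float = LS - ES = 13 - 0 = 13

13


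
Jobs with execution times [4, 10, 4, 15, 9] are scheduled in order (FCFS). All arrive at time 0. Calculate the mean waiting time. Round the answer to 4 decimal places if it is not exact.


FCFS order (as given): [4, 10, 4, 15, 9]
Waiting times:
  Job 1: wait = 0
  Job 2: wait = 4
  Job 3: wait = 14
  Job 4: wait = 18
  Job 5: wait = 33
Sum of waiting times = 69
Average waiting time = 69/5 = 13.8

13.8


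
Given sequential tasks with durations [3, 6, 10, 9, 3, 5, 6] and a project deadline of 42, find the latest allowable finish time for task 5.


LF(activity 5) = deadline - sum of successor durations
Successors: activities 6 through 7 with durations [5, 6]
Sum of successor durations = 11
LF = 42 - 11 = 31

31


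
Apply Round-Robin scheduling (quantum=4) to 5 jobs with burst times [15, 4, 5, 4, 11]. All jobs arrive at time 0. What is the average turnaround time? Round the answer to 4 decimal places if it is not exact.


Time quantum = 4
Execution trace:
  J1 runs 4 units, time = 4
  J2 runs 4 units, time = 8
  J3 runs 4 units, time = 12
  J4 runs 4 units, time = 16
  J5 runs 4 units, time = 20
  J1 runs 4 units, time = 24
  J3 runs 1 units, time = 25
  J5 runs 4 units, time = 29
  J1 runs 4 units, time = 33
  J5 runs 3 units, time = 36
  J1 runs 3 units, time = 39
Finish times: [39, 8, 25, 16, 36]
Average turnaround = 124/5 = 24.8

24.8


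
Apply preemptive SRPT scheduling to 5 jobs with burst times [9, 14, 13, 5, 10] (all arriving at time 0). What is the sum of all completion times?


Since all jobs arrive at t=0, SRPT equals SPT ordering.
SPT order: [5, 9, 10, 13, 14]
Completion times:
  Job 1: p=5, C=5
  Job 2: p=9, C=14
  Job 3: p=10, C=24
  Job 4: p=13, C=37
  Job 5: p=14, C=51
Total completion time = 5 + 14 + 24 + 37 + 51 = 131

131


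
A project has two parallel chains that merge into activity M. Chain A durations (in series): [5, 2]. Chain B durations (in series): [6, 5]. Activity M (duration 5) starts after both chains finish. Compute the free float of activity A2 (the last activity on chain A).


ES(A2) = sum of predecessors on chain A = 5
EF(A2) = ES + duration = 5 + 2 = 7
Successor of A2 is M. ES(M) = max(sum(A), sum(B)) = max(7, 11) = 11
Free float = ES(successor) - EF(current) = 11 - 7 = 4

4


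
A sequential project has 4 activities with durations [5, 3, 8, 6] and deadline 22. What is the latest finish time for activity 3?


LF(activity 3) = deadline - sum of successor durations
Successors: activities 4 through 4 with durations [6]
Sum of successor durations = 6
LF = 22 - 6 = 16

16


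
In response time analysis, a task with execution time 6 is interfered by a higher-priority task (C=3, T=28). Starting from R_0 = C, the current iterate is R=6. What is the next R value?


R_next = C + ceil(R_prev / T_hp) * C_hp
ceil(6 / 28) = ceil(0.2143) = 1
Interference = 1 * 3 = 3
R_next = 6 + 3 = 9

9


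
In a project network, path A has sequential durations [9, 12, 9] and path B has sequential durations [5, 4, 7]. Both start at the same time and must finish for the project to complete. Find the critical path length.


Path A total = 9 + 12 + 9 = 30
Path B total = 5 + 4 + 7 = 16
Critical path = longest path = max(30, 16) = 30

30


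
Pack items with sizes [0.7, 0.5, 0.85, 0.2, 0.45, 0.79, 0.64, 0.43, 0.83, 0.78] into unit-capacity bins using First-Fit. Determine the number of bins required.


Place items sequentially using First-Fit:
  Item 0.7 -> new Bin 1
  Item 0.5 -> new Bin 2
  Item 0.85 -> new Bin 3
  Item 0.2 -> Bin 1 (now 0.9)
  Item 0.45 -> Bin 2 (now 0.95)
  Item 0.79 -> new Bin 4
  Item 0.64 -> new Bin 5
  Item 0.43 -> new Bin 6
  Item 0.83 -> new Bin 7
  Item 0.78 -> new Bin 8
Total bins used = 8

8


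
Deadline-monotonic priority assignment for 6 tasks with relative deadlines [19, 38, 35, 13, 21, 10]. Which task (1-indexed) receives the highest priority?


Sort tasks by relative deadline (ascending):
  Task 6: deadline = 10
  Task 4: deadline = 13
  Task 1: deadline = 19
  Task 5: deadline = 21
  Task 3: deadline = 35
  Task 2: deadline = 38
Priority order (highest first): [6, 4, 1, 5, 3, 2]
Highest priority task = 6

6


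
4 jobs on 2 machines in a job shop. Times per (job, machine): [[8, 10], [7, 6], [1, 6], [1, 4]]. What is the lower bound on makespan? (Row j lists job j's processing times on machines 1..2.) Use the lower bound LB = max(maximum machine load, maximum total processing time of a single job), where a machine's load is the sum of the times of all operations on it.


Machine loads:
  Machine 1: 8 + 7 + 1 + 1 = 17
  Machine 2: 10 + 6 + 6 + 4 = 26
Max machine load = 26
Job totals:
  Job 1: 18
  Job 2: 13
  Job 3: 7
  Job 4: 5
Max job total = 18
Lower bound = max(26, 18) = 26

26


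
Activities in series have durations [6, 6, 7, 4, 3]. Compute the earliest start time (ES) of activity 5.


Activity 5 starts after activities 1 through 4 complete.
Predecessor durations: [6, 6, 7, 4]
ES = 6 + 6 + 7 + 4 = 23

23


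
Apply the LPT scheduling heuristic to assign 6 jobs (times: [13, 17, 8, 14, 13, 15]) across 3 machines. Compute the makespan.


Sort jobs in decreasing order (LPT): [17, 15, 14, 13, 13, 8]
Assign each job to the least loaded machine:
  Machine 1: jobs [17, 8], load = 25
  Machine 2: jobs [15, 13], load = 28
  Machine 3: jobs [14, 13], load = 27
Makespan = max load = 28

28


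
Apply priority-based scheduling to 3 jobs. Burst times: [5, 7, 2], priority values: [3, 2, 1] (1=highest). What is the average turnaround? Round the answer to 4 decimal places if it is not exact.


Sort by priority (ascending = highest first):
Order: [(1, 2), (2, 7), (3, 5)]
Completion times:
  Priority 1, burst=2, C=2
  Priority 2, burst=7, C=9
  Priority 3, burst=5, C=14
Average turnaround = 25/3 = 8.3333

8.3333


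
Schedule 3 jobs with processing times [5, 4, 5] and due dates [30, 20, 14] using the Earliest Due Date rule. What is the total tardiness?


Sort by due date (EDD order): [(5, 14), (4, 20), (5, 30)]
Compute completion times and tardiness:
  Job 1: p=5, d=14, C=5, tardiness=max(0,5-14)=0
  Job 2: p=4, d=20, C=9, tardiness=max(0,9-20)=0
  Job 3: p=5, d=30, C=14, tardiness=max(0,14-30)=0
Total tardiness = 0

0


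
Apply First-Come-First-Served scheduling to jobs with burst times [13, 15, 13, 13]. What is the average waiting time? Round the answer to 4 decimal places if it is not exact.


FCFS order (as given): [13, 15, 13, 13]
Waiting times:
  Job 1: wait = 0
  Job 2: wait = 13
  Job 3: wait = 28
  Job 4: wait = 41
Sum of waiting times = 82
Average waiting time = 82/4 = 20.5

20.5


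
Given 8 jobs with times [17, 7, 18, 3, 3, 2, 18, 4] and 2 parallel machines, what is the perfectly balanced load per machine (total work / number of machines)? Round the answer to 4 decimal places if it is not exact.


Total processing time = 17 + 7 + 18 + 3 + 3 + 2 + 18 + 4 = 72
Number of machines = 2
Ideal balanced load = 72 / 2 = 36.0

36.0


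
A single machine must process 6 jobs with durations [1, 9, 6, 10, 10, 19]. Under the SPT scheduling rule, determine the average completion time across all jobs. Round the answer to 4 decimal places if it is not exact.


Sort jobs by processing time (SPT order): [1, 6, 9, 10, 10, 19]
Compute completion times sequentially:
  Job 1: processing = 1, completes at 1
  Job 2: processing = 6, completes at 7
  Job 3: processing = 9, completes at 16
  Job 4: processing = 10, completes at 26
  Job 5: processing = 10, completes at 36
  Job 6: processing = 19, completes at 55
Sum of completion times = 141
Average completion time = 141/6 = 23.5

23.5


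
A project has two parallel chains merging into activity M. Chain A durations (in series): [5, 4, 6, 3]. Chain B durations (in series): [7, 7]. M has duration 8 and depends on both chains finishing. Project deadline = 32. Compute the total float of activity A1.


Forward pass: ES(A1) = sum of predecessors on chain A = 0
EF = ES + duration = 0 + 5 = 5
Backward pass: LF(M) = deadline = 32; LS(M) = 32 - 8 = 24
LF(A1) = LS(M) - sum(successors on chain A) = 24 - 13 = 11
LS = LF - duration = 11 - 5 = 6
Total float = LS - ES = 6 - 0 = 6

6


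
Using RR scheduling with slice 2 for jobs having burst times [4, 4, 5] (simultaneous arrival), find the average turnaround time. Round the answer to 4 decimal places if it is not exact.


Time quantum = 2
Execution trace:
  J1 runs 2 units, time = 2
  J2 runs 2 units, time = 4
  J3 runs 2 units, time = 6
  J1 runs 2 units, time = 8
  J2 runs 2 units, time = 10
  J3 runs 2 units, time = 12
  J3 runs 1 units, time = 13
Finish times: [8, 10, 13]
Average turnaround = 31/3 = 10.3333

10.3333


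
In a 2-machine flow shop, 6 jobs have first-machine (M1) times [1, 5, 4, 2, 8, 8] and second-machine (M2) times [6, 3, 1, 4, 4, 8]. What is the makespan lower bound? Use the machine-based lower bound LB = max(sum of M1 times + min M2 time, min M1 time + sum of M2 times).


LB1 = sum(M1 times) + min(M2 times) = 28 + 1 = 29
LB2 = min(M1 times) + sum(M2 times) = 1 + 26 = 27
Lower bound = max(LB1, LB2) = max(29, 27) = 29

29


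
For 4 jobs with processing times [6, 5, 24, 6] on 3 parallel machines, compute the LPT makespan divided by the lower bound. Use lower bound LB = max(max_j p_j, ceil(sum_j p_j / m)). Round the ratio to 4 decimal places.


LPT order: [24, 6, 6, 5]
Machine loads after assignment: [24, 11, 6]
LPT makespan = 24
Lower bound = max(max_job, ceil(total/3)) = max(24, 14) = 24
Ratio = 24 / 24 = 1.0

1.0


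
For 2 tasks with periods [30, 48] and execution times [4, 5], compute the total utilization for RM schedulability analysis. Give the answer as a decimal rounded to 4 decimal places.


Compute individual utilizations (exact fractions):
  Task 1: C/T = 4/30 = 2/15 (approx. 0.1333)
  Task 2: C/T = 5/48 (approx. 0.1042)
Total utilization U = 2/15 + 5/48 = 19/80
Rounded to 4 decimal places: U = 0.2375
RM (Liu & Layland) bound for 2 tasks = 0.828427; compare with U = 19/80 (approx. 0.237500)
U <= bound, so schedulable by RM sufficient condition.

0.2375


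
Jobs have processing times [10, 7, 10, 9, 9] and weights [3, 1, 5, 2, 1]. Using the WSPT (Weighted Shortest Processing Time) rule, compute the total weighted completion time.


Compute p/w ratios and sort ascending (WSPT): [(10, 5), (10, 3), (9, 2), (7, 1), (9, 1)]
Compute weighted completion times:
  Job (p=10,w=5): C=10, w*C=5*10=50
  Job (p=10,w=3): C=20, w*C=3*20=60
  Job (p=9,w=2): C=29, w*C=2*29=58
  Job (p=7,w=1): C=36, w*C=1*36=36
  Job (p=9,w=1): C=45, w*C=1*45=45
Total weighted completion time = 249

249


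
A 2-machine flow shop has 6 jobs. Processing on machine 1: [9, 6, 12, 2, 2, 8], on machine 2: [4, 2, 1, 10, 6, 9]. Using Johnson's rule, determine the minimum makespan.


Apply Johnson's rule:
  Group 1 (a <= b): [(4, 2, 10), (5, 2, 6), (6, 8, 9)]
  Group 2 (a > b): [(1, 9, 4), (2, 6, 2), (3, 12, 1)]
Optimal job order: [4, 5, 6, 1, 2, 3]
Schedule:
  Job 4: M1 done at 2, M2 done at 12
  Job 5: M1 done at 4, M2 done at 18
  Job 6: M1 done at 12, M2 done at 27
  Job 1: M1 done at 21, M2 done at 31
  Job 2: M1 done at 27, M2 done at 33
  Job 3: M1 done at 39, M2 done at 40
Makespan = 40

40


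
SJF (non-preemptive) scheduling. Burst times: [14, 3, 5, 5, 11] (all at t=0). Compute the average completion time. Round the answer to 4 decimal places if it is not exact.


SJF order (ascending): [3, 5, 5, 11, 14]
Completion times:
  Job 1: burst=3, C=3
  Job 2: burst=5, C=8
  Job 3: burst=5, C=13
  Job 4: burst=11, C=24
  Job 5: burst=14, C=38
Average completion = 86/5 = 17.2

17.2


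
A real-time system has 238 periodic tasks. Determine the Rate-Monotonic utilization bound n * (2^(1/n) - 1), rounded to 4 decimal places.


Compute 2^(1/238) = 1.0029166282
Subtract 1: 1.0029166282 - 1 = 0.0029166282
Multiply by n: 238 * 0.0029166282 = 0.6941575116
Round to 4 dp: 0.6942

0.6942


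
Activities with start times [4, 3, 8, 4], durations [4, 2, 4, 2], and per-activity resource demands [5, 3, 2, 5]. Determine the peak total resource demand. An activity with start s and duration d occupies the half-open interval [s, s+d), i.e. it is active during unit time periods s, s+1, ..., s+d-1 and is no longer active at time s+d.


Each activity i is active on [start_i, start_i + duration_i).
Compute total resource usage per time slot:
  t=0: active resources = [], total = 0
  t=1: active resources = [], total = 0
  t=2: active resources = [], total = 0
  t=3: active resources = [3], total = 3
  t=4: active resources = [5, 3, 5], total = 13
  t=5: active resources = [5, 5], total = 10
  t=6: active resources = [5], total = 5
  t=7: active resources = [5], total = 5
  t=8: active resources = [2], total = 2
  t=9: active resources = [2], total = 2
  t=10: active resources = [2], total = 2
  t=11: active resources = [2], total = 2
Peak resource demand = 13

13


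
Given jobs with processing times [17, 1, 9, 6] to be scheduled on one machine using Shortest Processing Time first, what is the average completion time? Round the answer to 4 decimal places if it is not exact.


Sort jobs by processing time (SPT order): [1, 6, 9, 17]
Compute completion times sequentially:
  Job 1: processing = 1, completes at 1
  Job 2: processing = 6, completes at 7
  Job 3: processing = 9, completes at 16
  Job 4: processing = 17, completes at 33
Sum of completion times = 57
Average completion time = 57/4 = 14.25

14.25


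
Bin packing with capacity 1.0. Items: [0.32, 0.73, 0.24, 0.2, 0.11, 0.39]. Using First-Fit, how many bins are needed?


Place items sequentially using First-Fit:
  Item 0.32 -> new Bin 1
  Item 0.73 -> new Bin 2
  Item 0.24 -> Bin 1 (now 0.56)
  Item 0.2 -> Bin 1 (now 0.76)
  Item 0.11 -> Bin 1 (now 0.87)
  Item 0.39 -> new Bin 3
Total bins used = 3

3


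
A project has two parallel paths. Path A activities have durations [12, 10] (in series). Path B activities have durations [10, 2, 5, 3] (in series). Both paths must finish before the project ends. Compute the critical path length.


Path A total = 12 + 10 = 22
Path B total = 10 + 2 + 5 + 3 = 20
Critical path = longest path = max(22, 20) = 22

22
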